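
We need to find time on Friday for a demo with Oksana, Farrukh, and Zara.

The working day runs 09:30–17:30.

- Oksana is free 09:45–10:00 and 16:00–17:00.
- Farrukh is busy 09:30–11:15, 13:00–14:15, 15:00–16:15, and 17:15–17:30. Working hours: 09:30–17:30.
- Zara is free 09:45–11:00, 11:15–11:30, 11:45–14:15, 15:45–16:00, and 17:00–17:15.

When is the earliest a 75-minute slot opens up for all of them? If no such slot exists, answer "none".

Farrukh free within 09:30–17:30: 11:15–13:00, 14:15–15:00, 16:15–17:15.
Oksana ∩ Farrukh: 16:15–17:00.
Oksana ∩ Farrukh ∩ Zara: (none).
Windows ≥ 75 min: (none).

none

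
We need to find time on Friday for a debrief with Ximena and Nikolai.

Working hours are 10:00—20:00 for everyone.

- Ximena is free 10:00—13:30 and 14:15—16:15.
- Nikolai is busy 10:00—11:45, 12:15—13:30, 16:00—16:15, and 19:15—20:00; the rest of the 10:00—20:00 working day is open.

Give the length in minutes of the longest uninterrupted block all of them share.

Nikolai free within 10:00–20:00: 11:45–12:15, 13:30–16:00, 16:15–19:15.
Ximena ∩ Nikolai: 11:45–12:15, 14:15–16:00.
Common window lengths: 30, 105 min; longest is 105.

105 minutes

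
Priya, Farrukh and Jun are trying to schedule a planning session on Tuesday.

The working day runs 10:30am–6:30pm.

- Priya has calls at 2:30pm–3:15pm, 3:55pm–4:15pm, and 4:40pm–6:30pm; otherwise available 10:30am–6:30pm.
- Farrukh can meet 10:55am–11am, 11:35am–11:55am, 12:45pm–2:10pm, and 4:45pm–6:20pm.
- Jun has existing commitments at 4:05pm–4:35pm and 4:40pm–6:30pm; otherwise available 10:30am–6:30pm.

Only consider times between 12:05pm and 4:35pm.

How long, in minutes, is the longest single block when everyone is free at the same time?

Priya free within 10:30–18:30: 10:30–14:30, 15:15–15:55, 16:15–16:40.
Jun free within 10:30–18:30: 10:30–16:05, 16:35–16:40.
Priya ∩ Farrukh: 10:55–11:00, 11:35–11:55, 12:45–14:10.
Priya ∩ Farrukh ∩ Jun: 10:55–11:00, 11:35–11:55, 12:45–14:10.
Restricted to 12:05–16:35: 12:45–14:10.
Single common window of 85 minutes.

85 minutes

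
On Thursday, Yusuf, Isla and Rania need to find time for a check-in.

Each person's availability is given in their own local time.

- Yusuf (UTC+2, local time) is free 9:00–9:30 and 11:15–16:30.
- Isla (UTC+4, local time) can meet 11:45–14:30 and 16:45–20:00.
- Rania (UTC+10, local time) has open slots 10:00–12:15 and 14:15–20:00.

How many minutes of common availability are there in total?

Yusuf → UTC: 07:00–07:30, 09:15–14:30.
Isla → UTC: 07:45–10:30, 12:45–16:00.
Rania → UTC: 00:00–02:15, 04:15–10:00.
Yusuf ∩ Isla: 09:15–10:30, 12:45–14:30.
Yusuf ∩ Isla ∩ Rania: 09:15–10:00.
Total common minutes: 45.

45 minutes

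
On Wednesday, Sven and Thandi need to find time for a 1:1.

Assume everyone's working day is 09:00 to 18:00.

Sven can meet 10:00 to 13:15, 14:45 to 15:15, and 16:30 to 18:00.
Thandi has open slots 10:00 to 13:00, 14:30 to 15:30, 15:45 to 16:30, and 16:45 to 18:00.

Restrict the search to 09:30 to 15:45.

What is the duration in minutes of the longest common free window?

180 minutes

Sven ∩ Thandi: 10:00–13:00, 14:45–15:15, 16:45–18:00.
Restricted to 09:30–15:45: 10:00–13:00, 14:45–15:15.
Common window lengths: 180, 30 min; longest is 180.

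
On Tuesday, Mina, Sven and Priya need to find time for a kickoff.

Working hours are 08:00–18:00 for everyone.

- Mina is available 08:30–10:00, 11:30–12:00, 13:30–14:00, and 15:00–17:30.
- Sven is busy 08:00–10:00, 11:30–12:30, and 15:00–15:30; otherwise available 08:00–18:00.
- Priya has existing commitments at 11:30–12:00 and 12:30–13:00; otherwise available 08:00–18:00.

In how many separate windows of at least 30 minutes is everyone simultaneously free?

Sven free within 08:00–18:00: 10:00–11:30, 12:30–15:00, 15:30–18:00.
Priya free within 08:00–18:00: 08:00–11:30, 12:00–12:30, 13:00–18:00.
Mina ∩ Sven: 13:30–14:00, 15:30–17:30.
Mina ∩ Sven ∩ Priya: 13:30–14:00, 15:30–17:30.
Windows ≥ 30 min: 13:30–14:00, 15:30–17:30.
That's 2 windows.

2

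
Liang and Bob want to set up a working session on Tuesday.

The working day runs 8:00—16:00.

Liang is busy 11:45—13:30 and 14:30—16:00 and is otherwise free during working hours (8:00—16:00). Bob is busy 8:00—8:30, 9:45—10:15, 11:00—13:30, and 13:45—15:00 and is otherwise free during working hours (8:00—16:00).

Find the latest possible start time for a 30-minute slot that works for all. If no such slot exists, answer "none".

Liang free within 08:00–16:00: 08:00–11:45, 13:30–14:30.
Bob free within 08:00–16:00: 08:30–09:45, 10:15–11:00, 13:30–13:45, 15:00–16:00.
Liang ∩ Bob: 08:30–09:45, 10:15–11:00, 13:30–13:45.
Windows ≥ 30 min: 08:30–09:45, 10:15–11:00.
Latest start in the last window 10:15–11:00 is 11:00 − 30 min = 10:30.

10:30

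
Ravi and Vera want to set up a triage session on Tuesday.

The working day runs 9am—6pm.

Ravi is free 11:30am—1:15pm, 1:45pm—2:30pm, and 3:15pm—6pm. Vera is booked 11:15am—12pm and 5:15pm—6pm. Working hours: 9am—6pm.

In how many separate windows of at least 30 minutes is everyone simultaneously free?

3

Vera free within 09:00–18:00: 09:00–11:15, 12:00–17:15.
Ravi ∩ Vera: 12:00–13:15, 13:45–14:30, 15:15–17:15.
Windows ≥ 30 min: 12:00–13:15, 13:45–14:30, 15:15–17:15.
That's 3 windows.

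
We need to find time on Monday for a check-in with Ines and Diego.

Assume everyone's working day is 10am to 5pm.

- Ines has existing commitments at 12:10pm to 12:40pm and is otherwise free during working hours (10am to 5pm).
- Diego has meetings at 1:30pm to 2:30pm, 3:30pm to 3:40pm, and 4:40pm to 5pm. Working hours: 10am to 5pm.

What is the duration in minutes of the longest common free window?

Ines free within 10:00–17:00: 10:00–12:10, 12:40–17:00.
Diego free within 10:00–17:00: 10:00–13:30, 14:30–15:30, 15:40–16:40.
Ines ∩ Diego: 10:00–12:10, 12:40–13:30, 14:30–15:30, 15:40–16:40.
Common window lengths: 130, 50, 60, 60 min; longest is 130.

130 minutes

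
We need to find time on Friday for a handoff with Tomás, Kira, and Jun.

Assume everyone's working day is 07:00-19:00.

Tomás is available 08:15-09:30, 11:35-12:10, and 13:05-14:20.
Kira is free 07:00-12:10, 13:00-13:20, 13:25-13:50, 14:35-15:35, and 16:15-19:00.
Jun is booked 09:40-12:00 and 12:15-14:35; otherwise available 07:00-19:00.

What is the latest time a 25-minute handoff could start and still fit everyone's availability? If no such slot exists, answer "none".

09:05

Jun free within 07:00–19:00: 07:00–09:40, 12:00–12:15, 14:35–19:00.
Tomás ∩ Kira: 08:15–09:30, 11:35–12:10, 13:05–13:20, 13:25–13:50.
Tomás ∩ Kira ∩ Jun: 08:15–09:30, 12:00–12:10.
Windows ≥ 25 min: 08:15–09:30.
Latest start in the last window 08:15–09:30 is 09:30 − 25 min = 09:05.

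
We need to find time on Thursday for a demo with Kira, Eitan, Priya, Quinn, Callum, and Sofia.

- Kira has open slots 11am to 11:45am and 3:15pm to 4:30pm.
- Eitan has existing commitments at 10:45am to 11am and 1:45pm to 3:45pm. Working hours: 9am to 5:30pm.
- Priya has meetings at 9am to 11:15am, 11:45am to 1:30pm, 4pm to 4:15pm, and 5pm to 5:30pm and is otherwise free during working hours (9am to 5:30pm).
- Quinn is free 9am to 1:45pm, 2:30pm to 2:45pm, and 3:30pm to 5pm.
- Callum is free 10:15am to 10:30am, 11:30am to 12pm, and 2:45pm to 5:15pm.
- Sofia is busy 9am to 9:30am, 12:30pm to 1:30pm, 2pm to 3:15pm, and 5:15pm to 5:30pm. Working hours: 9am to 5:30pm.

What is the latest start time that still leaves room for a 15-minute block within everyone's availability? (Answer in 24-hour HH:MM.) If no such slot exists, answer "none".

16:15

Eitan free within 09:00–17:30: 09:00–10:45, 11:00–13:45, 15:45–17:30.
Priya free within 09:00–17:30: 11:15–11:45, 13:30–16:00, 16:15–17:00.
Sofia free within 09:00–17:30: 09:30–12:30, 13:30–14:00, 15:15–17:15.
Kira ∩ Eitan: 11:00–11:45, 15:45–16:30.
Kira ∩ Eitan ∩ Priya: 11:15–11:45, 15:45–16:00, 16:15–16:30.
Kira ∩ Eitan ∩ Priya ∩ Quinn: 11:15–11:45, 15:45–16:00, 16:15–16:30.
Kira ∩ Eitan ∩ Priya ∩ Quinn ∩ Callum: 11:30–11:45, 15:45–16:00, 16:15–16:30.
Kira ∩ Eitan ∩ Priya ∩ Quinn ∩ Callum ∩ Sofia: 11:30–11:45, 15:45–16:00, 16:15–16:30.
Windows ≥ 15 min: 11:30–11:45, 15:45–16:00, 16:15–16:30.
Latest start in the last window 16:15–16:30 is 16:30 − 15 min = 16:15.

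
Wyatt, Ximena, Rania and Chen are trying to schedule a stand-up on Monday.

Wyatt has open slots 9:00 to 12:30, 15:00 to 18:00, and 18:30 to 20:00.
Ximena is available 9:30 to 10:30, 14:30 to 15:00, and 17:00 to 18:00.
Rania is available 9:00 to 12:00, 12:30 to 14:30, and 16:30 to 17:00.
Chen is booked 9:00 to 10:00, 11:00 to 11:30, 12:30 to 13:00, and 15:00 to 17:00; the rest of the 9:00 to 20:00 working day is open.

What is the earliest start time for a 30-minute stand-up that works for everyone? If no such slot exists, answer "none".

10:00

Chen free within 09:00–20:00: 10:00–11:00, 11:30–12:30, 13:00–15:00, 17:00–20:00.
Wyatt ∩ Ximena: 09:30–10:30, 17:00–18:00.
Wyatt ∩ Ximena ∩ Rania: 09:30–10:30.
Wyatt ∩ Ximena ∩ Rania ∩ Chen: 10:00–10:30.
Windows ≥ 30 min: 10:00–10:30.
Earliest such window starts at 10:00.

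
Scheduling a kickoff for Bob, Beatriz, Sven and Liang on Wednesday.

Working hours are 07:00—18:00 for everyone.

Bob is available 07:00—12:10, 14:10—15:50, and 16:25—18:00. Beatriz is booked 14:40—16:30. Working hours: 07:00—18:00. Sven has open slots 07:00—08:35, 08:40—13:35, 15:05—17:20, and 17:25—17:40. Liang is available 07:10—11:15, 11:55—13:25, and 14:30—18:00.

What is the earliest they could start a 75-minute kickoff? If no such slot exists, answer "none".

07:10

Beatriz free within 07:00–18:00: 07:00–14:40, 16:30–18:00.
Bob ∩ Beatriz: 07:00–12:10, 14:10–14:40, 16:30–18:00.
Bob ∩ Beatriz ∩ Sven: 07:00–08:35, 08:40–12:10, 16:30–17:20, 17:25–17:40.
Bob ∩ Beatriz ∩ Sven ∩ Liang: 07:10–08:35, 08:40–11:15, 11:55–12:10, 16:30–17:20, 17:25–17:40.
Windows ≥ 75 min: 07:10–08:35, 08:40–11:15.
Earliest such window starts at 07:10.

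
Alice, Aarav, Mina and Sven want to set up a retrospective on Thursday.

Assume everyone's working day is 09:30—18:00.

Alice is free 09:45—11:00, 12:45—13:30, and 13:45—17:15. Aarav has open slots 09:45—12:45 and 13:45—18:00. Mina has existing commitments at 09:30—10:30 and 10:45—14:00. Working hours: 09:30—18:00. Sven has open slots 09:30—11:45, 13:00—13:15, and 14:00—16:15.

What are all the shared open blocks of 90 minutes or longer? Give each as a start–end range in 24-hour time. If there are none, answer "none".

Mina free within 09:30–18:00: 10:30–10:45, 14:00–18:00.
Alice ∩ Aarav: 09:45–11:00, 13:45–17:15.
Alice ∩ Aarav ∩ Mina: 10:30–10:45, 14:00–17:15.
Alice ∩ Aarav ∩ Mina ∩ Sven: 10:30–10:45, 14:00–16:15.
Windows ≥ 90 min: 14:00–16:15.

14:00–16:15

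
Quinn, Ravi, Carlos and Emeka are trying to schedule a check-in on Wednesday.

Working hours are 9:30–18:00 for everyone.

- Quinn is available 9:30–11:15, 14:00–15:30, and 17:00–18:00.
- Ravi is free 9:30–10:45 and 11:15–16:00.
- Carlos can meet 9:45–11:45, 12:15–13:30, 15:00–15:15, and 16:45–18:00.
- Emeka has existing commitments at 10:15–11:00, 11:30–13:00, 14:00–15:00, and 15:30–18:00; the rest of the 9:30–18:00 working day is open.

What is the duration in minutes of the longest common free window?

30 minutes

Emeka free within 09:30–18:00: 09:30–10:15, 11:00–11:30, 13:00–14:00, 15:00–15:30.
Quinn ∩ Ravi: 09:30–10:45, 14:00–15:30.
Quinn ∩ Ravi ∩ Carlos: 09:45–10:45, 15:00–15:15.
Quinn ∩ Ravi ∩ Carlos ∩ Emeka: 09:45–10:15, 15:00–15:15.
Common window lengths: 30, 15 min; longest is 30.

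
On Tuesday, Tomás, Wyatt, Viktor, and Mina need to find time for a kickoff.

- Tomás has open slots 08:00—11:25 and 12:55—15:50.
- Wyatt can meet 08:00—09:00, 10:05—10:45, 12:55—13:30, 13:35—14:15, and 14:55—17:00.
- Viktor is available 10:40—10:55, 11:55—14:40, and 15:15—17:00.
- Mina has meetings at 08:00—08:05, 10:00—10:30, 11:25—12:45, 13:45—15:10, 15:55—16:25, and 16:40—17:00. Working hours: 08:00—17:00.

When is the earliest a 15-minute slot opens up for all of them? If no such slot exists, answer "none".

12:55

Mina free within 08:00–17:00: 08:05–10:00, 10:30–11:25, 12:45–13:45, 15:10–15:55, 16:25–16:40.
Tomás ∩ Wyatt: 08:00–09:00, 10:05–10:45, 12:55–13:30, 13:35–14:15, 14:55–15:50.
Tomás ∩ Wyatt ∩ Viktor: 10:40–10:45, 12:55–13:30, 13:35–14:15, 15:15–15:50.
Tomás ∩ Wyatt ∩ Viktor ∩ Mina: 10:40–10:45, 12:55–13:30, 13:35–13:45, 15:15–15:50.
Windows ≥ 15 min: 12:55–13:30, 15:15–15:50.
Earliest such window starts at 12:55.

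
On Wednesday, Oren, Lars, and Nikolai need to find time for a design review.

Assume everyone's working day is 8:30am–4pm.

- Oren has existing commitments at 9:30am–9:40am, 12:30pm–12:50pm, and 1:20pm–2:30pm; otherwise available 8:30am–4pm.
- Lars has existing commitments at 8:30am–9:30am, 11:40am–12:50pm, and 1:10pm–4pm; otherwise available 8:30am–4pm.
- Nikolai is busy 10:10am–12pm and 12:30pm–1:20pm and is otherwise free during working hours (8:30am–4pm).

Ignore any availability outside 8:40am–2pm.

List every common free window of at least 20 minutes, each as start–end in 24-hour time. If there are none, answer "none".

Oren free within 08:30–16:00: 08:30–09:30, 09:40–12:30, 12:50–13:20, 14:30–16:00.
Lars free within 08:30–16:00: 09:30–11:40, 12:50–13:10.
Nikolai free within 08:30–16:00: 08:30–10:10, 12:00–12:30, 13:20–16:00.
Oren ∩ Lars: 09:40–11:40, 12:50–13:10.
Oren ∩ Lars ∩ Nikolai: 09:40–10:10.
Restricted to 08:40–14:00: 09:40–10:10.
Windows ≥ 20 min: 09:40–10:10.

09:40–10:10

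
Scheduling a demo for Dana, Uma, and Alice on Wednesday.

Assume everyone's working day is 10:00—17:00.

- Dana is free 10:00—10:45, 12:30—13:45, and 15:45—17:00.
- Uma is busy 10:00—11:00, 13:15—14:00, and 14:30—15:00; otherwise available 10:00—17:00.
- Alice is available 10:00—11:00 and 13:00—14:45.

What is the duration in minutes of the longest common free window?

15 minutes

Uma free within 10:00–17:00: 11:00–13:15, 14:00–14:30, 15:00–17:00.
Dana ∩ Uma: 12:30–13:15, 15:45–17:00.
Dana ∩ Uma ∩ Alice: 13:00–13:15.
Single common window of 15 minutes.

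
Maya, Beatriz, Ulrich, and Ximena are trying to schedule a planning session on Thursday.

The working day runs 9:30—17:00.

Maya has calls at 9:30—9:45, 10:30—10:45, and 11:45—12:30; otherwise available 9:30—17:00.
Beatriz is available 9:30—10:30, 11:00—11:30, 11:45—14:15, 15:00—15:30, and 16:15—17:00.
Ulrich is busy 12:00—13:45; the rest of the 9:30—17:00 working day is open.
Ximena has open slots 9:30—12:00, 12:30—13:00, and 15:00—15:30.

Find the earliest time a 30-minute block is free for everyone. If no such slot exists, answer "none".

09:45

Maya free within 09:30–17:00: 09:45–10:30, 10:45–11:45, 12:30–17:00.
Ulrich free within 09:30–17:00: 09:30–12:00, 13:45–17:00.
Maya ∩ Beatriz: 09:45–10:30, 11:00–11:30, 12:30–14:15, 15:00–15:30, 16:15–17:00.
Maya ∩ Beatriz ∩ Ulrich: 09:45–10:30, 11:00–11:30, 13:45–14:15, 15:00–15:30, 16:15–17:00.
Maya ∩ Beatriz ∩ Ulrich ∩ Ximena: 09:45–10:30, 11:00–11:30, 15:00–15:30.
Windows ≥ 30 min: 09:45–10:30, 11:00–11:30, 15:00–15:30.
Earliest such window starts at 09:45.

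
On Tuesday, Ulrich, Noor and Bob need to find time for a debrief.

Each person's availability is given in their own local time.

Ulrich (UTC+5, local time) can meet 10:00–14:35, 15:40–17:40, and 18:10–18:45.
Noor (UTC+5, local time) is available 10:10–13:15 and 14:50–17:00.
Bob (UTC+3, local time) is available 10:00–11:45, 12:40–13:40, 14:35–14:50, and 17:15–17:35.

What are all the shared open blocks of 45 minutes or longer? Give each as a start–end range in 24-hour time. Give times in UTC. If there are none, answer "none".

07:00–08:15

Ulrich → UTC: 05:00–09:35, 10:40–12:40, 13:10–13:45.
Noor → UTC: 05:10–08:15, 09:50–12:00.
Bob → UTC: 07:00–08:45, 09:40–10:40, 11:35–11:50, 14:15–14:35.
Ulrich ∩ Noor: 05:10–08:15, 10:40–12:00.
Ulrich ∩ Noor ∩ Bob: 07:00–08:15, 11:35–11:50.
Windows ≥ 45 min: 07:00–08:15.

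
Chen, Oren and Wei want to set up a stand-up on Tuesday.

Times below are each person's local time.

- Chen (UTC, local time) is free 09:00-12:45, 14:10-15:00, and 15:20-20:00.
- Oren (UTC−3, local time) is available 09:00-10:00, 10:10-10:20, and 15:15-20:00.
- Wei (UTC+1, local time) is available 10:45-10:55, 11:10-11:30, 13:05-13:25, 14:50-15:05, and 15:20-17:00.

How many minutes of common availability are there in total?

20 minutes

Chen → UTC: 09:00–12:45, 14:10–15:00, 15:20–20:00.
Oren → UTC: 12:00–13:00, 13:10–13:20, 18:15–23:00.
Wei → UTC: 09:45–09:55, 10:10–10:30, 12:05–12:25, 13:50–14:05, 14:20–16:00.
Chen ∩ Oren: 12:00–12:45, 18:15–20:00.
Chen ∩ Oren ∩ Wei: 12:05–12:25.
Total common minutes: 20.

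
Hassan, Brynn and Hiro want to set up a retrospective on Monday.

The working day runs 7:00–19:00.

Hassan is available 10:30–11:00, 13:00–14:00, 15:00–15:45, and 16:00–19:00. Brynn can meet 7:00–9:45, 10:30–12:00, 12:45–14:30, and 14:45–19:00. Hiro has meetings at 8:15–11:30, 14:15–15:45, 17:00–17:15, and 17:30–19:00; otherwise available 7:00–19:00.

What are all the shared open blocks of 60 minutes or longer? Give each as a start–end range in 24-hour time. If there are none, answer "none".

13:00–14:00, 16:00–17:00

Hiro free within 07:00–19:00: 07:00–08:15, 11:30–14:15, 15:45–17:00, 17:15–17:30.
Hassan ∩ Brynn: 10:30–11:00, 13:00–14:00, 15:00–15:45, 16:00–19:00.
Hassan ∩ Brynn ∩ Hiro: 13:00–14:00, 16:00–17:00, 17:15–17:30.
Windows ≥ 60 min: 13:00–14:00, 16:00–17:00.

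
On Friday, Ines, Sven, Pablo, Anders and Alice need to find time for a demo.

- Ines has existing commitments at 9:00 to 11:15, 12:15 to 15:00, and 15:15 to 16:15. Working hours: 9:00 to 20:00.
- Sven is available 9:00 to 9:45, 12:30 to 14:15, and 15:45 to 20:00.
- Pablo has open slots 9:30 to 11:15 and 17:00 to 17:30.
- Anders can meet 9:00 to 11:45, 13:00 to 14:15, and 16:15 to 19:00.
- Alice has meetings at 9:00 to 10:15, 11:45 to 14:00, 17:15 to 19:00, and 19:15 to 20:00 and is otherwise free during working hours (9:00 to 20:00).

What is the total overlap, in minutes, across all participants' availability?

15 minutes

Ines free within 09:00–20:00: 11:15–12:15, 15:00–15:15, 16:15–20:00.
Alice free within 09:00–20:00: 10:15–11:45, 14:00–17:15, 19:00–19:15.
Ines ∩ Sven: 16:15–20:00.
Ines ∩ Sven ∩ Pablo: 17:00–17:30.
Ines ∩ Sven ∩ Pablo ∩ Anders: 17:00–17:30.
Ines ∩ Sven ∩ Pablo ∩ Anders ∩ Alice: 17:00–17:15.
Total common minutes: 15.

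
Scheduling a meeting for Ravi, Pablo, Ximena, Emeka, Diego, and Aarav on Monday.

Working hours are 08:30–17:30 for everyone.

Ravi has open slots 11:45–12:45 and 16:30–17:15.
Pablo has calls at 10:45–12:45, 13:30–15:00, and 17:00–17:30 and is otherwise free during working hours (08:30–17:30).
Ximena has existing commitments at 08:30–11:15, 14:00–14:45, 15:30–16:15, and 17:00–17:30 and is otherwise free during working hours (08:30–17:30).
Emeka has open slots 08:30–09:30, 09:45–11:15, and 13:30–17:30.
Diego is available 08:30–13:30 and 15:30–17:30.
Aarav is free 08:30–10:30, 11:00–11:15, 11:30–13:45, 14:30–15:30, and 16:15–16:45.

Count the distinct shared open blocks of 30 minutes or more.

Pablo free within 08:30–17:30: 08:30–10:45, 12:45–13:30, 15:00–17:00.
Ximena free within 08:30–17:30: 11:15–14:00, 14:45–15:30, 16:15–17:00.
Ravi ∩ Pablo: 16:30–17:00.
Ravi ∩ Pablo ∩ Ximena: 16:30–17:00.
Ravi ∩ Pablo ∩ Ximena ∩ Emeka: 16:30–17:00.
Ravi ∩ Pablo ∩ Ximena ∩ Emeka ∩ Diego: 16:30–17:00.
Ravi ∩ Pablo ∩ Ximena ∩ Emeka ∩ Diego ∩ Aarav: 16:30–16:45.
Windows ≥ 30 min: (none).
That's 0 windows.

0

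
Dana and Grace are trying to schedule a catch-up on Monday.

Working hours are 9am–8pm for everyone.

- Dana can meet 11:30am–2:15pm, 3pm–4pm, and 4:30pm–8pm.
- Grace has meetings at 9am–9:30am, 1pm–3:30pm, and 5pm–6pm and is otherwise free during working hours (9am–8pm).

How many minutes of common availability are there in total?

270 minutes

Grace free within 09:00–20:00: 09:30–13:00, 15:30–17:00, 18:00–20:00.
Dana ∩ Grace: 11:30–13:00, 15:30–16:00, 16:30–17:00, 18:00–20:00.
Total common minutes: 90 + 30 + 30 + 120 = 270.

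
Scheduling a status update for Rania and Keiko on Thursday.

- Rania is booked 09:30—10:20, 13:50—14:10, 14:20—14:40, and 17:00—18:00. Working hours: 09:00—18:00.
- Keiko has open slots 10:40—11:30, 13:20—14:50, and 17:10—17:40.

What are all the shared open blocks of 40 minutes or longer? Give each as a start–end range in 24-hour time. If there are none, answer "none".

Rania free within 09:00–18:00: 09:00–09:30, 10:20–13:50, 14:10–14:20, 14:40–17:00.
Rania ∩ Keiko: 10:40–11:30, 13:20–13:50, 14:10–14:20, 14:40–14:50.
Windows ≥ 40 min: 10:40–11:30.

10:40–11:30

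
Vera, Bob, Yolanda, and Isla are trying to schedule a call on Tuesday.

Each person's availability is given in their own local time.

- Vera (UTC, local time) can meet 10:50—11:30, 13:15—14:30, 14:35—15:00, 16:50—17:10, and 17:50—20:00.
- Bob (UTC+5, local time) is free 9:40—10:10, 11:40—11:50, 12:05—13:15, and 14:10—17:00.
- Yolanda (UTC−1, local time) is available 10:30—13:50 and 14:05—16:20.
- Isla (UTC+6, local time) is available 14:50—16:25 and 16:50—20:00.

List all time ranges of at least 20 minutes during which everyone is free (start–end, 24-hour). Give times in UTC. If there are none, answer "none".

Vera → UTC: 10:50–11:30, 13:15–14:30, 14:35–15:00, 16:50–17:10, 17:50–20:00.
Bob → UTC: 04:40–05:10, 06:40–06:50, 07:05–08:15, 09:10–12:00.
Yolanda → UTC: 11:30–14:50, 15:05–17:20.
Isla → UTC: 08:50–10:25, 10:50–14:00.
Vera ∩ Bob: 10:50–11:30.
Vera ∩ Bob ∩ Yolanda: (none).
Vera ∩ Bob ∩ Yolanda ∩ Isla: (none).
Windows ≥ 20 min: (none).

none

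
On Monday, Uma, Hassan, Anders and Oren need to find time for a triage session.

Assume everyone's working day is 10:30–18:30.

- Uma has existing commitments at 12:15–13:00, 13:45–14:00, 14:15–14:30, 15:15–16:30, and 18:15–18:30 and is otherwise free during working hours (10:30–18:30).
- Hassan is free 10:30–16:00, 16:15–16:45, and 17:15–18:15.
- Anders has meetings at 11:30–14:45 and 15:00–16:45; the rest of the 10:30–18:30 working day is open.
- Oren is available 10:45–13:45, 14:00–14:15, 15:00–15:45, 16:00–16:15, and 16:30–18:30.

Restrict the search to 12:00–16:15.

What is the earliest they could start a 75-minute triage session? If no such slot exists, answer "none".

none

Uma free within 10:30–18:30: 10:30–12:15, 13:00–13:45, 14:00–14:15, 14:30–15:15, 16:30–18:15.
Anders free within 10:30–18:30: 10:30–11:30, 14:45–15:00, 16:45–18:30.
Uma ∩ Hassan: 10:30–12:15, 13:00–13:45, 14:00–14:15, 14:30–15:15, 16:30–16:45, 17:15–18:15.
Uma ∩ Hassan ∩ Anders: 10:30–11:30, 14:45–15:00, 17:15–18:15.
Uma ∩ Hassan ∩ Anders ∩ Oren: 10:45–11:30, 17:15–18:15.
Restricted to 12:00–16:15: (none).
Windows ≥ 75 min: (none).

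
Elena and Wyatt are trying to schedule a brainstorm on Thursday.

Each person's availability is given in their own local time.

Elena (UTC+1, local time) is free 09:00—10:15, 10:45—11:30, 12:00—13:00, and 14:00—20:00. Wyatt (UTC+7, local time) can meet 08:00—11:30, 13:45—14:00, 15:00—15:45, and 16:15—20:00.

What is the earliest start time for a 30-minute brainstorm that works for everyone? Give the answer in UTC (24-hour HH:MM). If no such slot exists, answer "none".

Elena → UTC: 08:00–09:15, 09:45–10:30, 11:00–12:00, 13:00–19:00.
Wyatt → UTC: 01:00–04:30, 06:45–07:00, 08:00–08:45, 09:15–13:00.
Elena ∩ Wyatt: 08:00–08:45, 09:45–10:30, 11:00–12:00.
Windows ≥ 30 min: 08:00–08:45, 09:45–10:30, 11:00–12:00.
Earliest such window starts at 08:00.

08:00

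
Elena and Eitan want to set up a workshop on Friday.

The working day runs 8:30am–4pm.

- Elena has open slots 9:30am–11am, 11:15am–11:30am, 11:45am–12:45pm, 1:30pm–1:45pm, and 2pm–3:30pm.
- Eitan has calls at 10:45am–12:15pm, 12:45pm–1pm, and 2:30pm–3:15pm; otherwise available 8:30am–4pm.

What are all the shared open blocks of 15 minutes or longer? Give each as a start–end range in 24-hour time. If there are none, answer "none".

09:30–10:45, 12:15–12:45, 13:30–13:45, 14:00–14:30, 15:15–15:30

Eitan free within 08:30–16:00: 08:30–10:45, 12:15–12:45, 13:00–14:30, 15:15–16:00.
Elena ∩ Eitan: 09:30–10:45, 12:15–12:45, 13:30–13:45, 14:00–14:30, 15:15–15:30.
Windows ≥ 15 min: 09:30–10:45, 12:15–12:45, 13:30–13:45, 14:00–14:30, 15:15–15:30.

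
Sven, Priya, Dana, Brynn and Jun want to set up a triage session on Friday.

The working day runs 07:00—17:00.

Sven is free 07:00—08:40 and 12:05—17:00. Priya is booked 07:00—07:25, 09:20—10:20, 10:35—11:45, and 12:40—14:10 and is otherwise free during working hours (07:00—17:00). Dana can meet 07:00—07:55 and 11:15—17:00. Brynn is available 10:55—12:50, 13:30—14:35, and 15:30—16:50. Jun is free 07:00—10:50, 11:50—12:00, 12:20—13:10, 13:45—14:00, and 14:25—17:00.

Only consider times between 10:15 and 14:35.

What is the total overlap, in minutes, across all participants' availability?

Priya free within 07:00–17:00: 07:25–09:20, 10:20–10:35, 11:45–12:40, 14:10–17:00.
Sven ∩ Priya: 07:25–08:40, 12:05–12:40, 14:10–17:00.
Sven ∩ Priya ∩ Dana: 07:25–07:55, 12:05–12:40, 14:10–17:00.
Sven ∩ Priya ∩ Dana ∩ Brynn: 12:05–12:40, 14:10–14:35, 15:30–16:50.
Sven ∩ Priya ∩ Dana ∩ Brynn ∩ Jun: 12:20–12:40, 14:25–14:35, 15:30–16:50.
Restricted to 10:15–14:35: 12:20–12:40, 14:25–14:35.
Total common minutes: 20 + 10 = 30.

30 minutes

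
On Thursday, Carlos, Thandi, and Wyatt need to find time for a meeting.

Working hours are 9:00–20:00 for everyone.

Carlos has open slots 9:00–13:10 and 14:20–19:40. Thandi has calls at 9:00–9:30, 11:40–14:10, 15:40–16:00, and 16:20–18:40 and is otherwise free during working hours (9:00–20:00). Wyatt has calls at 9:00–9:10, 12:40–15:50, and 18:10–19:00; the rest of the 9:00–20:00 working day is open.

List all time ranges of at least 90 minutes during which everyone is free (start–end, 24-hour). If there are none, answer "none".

Thandi free within 09:00–20:00: 09:30–11:40, 14:10–15:40, 16:00–16:20, 18:40–20:00.
Wyatt free within 09:00–20:00: 09:10–12:40, 15:50–18:10, 19:00–20:00.
Carlos ∩ Thandi: 09:30–11:40, 14:20–15:40, 16:00–16:20, 18:40–19:40.
Carlos ∩ Thandi ∩ Wyatt: 09:30–11:40, 16:00–16:20, 19:00–19:40.
Windows ≥ 90 min: 09:30–11:40.

09:30–11:40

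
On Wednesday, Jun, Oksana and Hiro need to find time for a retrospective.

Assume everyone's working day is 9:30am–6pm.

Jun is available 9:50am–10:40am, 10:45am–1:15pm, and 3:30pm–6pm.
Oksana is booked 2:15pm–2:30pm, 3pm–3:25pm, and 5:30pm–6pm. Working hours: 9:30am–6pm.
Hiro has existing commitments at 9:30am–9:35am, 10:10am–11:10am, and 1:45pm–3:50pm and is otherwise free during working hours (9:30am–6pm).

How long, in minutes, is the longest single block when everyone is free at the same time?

Oksana free within 09:30–18:00: 09:30–14:15, 14:30–15:00, 15:25–17:30.
Hiro free within 09:30–18:00: 09:35–10:10, 11:10–13:45, 15:50–18:00.
Jun ∩ Oksana: 09:50–10:40, 10:45–13:15, 15:30–17:30.
Jun ∩ Oksana ∩ Hiro: 09:50–10:10, 11:10–13:15, 15:50–17:30.
Common window lengths: 20, 125, 100 min; longest is 125.

125 minutes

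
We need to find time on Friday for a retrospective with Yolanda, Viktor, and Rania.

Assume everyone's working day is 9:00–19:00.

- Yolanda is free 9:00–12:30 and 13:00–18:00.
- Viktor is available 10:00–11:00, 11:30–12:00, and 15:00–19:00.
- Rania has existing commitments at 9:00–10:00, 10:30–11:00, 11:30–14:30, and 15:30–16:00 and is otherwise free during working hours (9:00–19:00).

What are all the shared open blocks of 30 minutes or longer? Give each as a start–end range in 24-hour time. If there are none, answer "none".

10:00–10:30, 15:00–15:30, 16:00–18:00

Rania free within 09:00–19:00: 10:00–10:30, 11:00–11:30, 14:30–15:30, 16:00–19:00.
Yolanda ∩ Viktor: 10:00–11:00, 11:30–12:00, 15:00–18:00.
Yolanda ∩ Viktor ∩ Rania: 10:00–10:30, 15:00–15:30, 16:00–18:00.
Windows ≥ 30 min: 10:00–10:30, 15:00–15:30, 16:00–18:00.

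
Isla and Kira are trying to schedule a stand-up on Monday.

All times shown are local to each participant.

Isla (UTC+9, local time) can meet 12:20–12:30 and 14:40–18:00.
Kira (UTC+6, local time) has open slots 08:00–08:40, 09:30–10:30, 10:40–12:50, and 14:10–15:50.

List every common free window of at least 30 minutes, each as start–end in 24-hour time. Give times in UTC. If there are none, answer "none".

05:40–06:50, 08:10–09:00

Isla → UTC: 03:20–03:30, 05:40–09:00.
Kira → UTC: 02:00–02:40, 03:30–04:30, 04:40–06:50, 08:10–09:50.
Isla ∩ Kira: 05:40–06:50, 08:10–09:00.
Windows ≥ 30 min: 05:40–06:50, 08:10–09:00.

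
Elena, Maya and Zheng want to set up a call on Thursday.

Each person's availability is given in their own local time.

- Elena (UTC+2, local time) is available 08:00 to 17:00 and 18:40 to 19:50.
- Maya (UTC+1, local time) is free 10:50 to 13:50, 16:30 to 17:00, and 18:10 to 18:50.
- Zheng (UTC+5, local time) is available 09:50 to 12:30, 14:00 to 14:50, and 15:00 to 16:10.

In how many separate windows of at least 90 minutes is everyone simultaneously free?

0

Elena → UTC: 06:00–15:00, 16:40–17:50.
Maya → UTC: 09:50–12:50, 15:30–16:00, 17:10–17:50.
Zheng → UTC: 04:50–07:30, 09:00–09:50, 10:00–11:10.
Elena ∩ Maya: 09:50–12:50, 17:10–17:50.
Elena ∩ Maya ∩ Zheng: 10:00–11:10.
Windows ≥ 90 min: (none).
That's 0 windows.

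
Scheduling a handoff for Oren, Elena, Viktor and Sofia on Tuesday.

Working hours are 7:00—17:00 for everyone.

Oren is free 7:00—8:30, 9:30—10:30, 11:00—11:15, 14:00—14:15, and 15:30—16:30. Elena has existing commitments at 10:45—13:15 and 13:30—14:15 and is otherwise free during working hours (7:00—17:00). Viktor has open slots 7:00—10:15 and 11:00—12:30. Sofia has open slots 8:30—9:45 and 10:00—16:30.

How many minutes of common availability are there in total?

Elena free within 07:00–17:00: 07:00–10:45, 13:15–13:30, 14:15–17:00.
Oren ∩ Elena: 07:00–08:30, 09:30–10:30, 15:30–16:30.
Oren ∩ Elena ∩ Viktor: 07:00–08:30, 09:30–10:15.
Oren ∩ Elena ∩ Viktor ∩ Sofia: 09:30–09:45, 10:00–10:15.
Total common minutes: 15 + 15 = 30.

30 minutes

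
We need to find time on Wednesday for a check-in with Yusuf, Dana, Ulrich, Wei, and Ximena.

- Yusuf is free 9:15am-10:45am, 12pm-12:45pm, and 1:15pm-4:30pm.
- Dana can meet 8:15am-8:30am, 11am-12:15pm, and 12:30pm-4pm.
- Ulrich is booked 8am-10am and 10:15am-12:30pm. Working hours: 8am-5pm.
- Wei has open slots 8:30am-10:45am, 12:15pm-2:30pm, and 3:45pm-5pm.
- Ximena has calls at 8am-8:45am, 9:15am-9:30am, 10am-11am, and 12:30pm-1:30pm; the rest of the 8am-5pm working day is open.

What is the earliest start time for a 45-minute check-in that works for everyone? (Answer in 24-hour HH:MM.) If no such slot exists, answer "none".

Ulrich free within 08:00–17:00: 10:00–10:15, 12:30–17:00.
Ximena free within 08:00–17:00: 08:45–09:15, 09:30–10:00, 11:00–12:30, 13:30–17:00.
Yusuf ∩ Dana: 12:00–12:15, 12:30–12:45, 13:15–16:00.
Yusuf ∩ Dana ∩ Ulrich: 12:30–12:45, 13:15–16:00.
Yusuf ∩ Dana ∩ Ulrich ∩ Wei: 12:30–12:45, 13:15–14:30, 15:45–16:00.
Yusuf ∩ Dana ∩ Ulrich ∩ Wei ∩ Ximena: 13:30–14:30, 15:45–16:00.
Windows ≥ 45 min: 13:30–14:30.
Earliest such window starts at 13:30.

13:30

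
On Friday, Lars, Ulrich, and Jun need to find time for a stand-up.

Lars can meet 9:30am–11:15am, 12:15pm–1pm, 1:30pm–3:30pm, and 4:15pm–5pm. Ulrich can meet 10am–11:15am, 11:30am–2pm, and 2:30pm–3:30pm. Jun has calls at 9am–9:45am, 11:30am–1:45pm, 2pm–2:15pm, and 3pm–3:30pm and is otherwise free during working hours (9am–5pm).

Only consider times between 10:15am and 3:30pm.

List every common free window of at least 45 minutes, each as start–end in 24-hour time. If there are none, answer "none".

10:15–11:15

Jun free within 09:00–17:00: 09:45–11:30, 13:45–14:00, 14:15–15:00, 15:30–17:00.
Lars ∩ Ulrich: 10:00–11:15, 12:15–13:00, 13:30–14:00, 14:30–15:30.
Lars ∩ Ulrich ∩ Jun: 10:00–11:15, 13:45–14:00, 14:30–15:00.
Restricted to 10:15–15:30: 10:15–11:15, 13:45–14:00, 14:30–15:00.
Windows ≥ 45 min: 10:15–11:15.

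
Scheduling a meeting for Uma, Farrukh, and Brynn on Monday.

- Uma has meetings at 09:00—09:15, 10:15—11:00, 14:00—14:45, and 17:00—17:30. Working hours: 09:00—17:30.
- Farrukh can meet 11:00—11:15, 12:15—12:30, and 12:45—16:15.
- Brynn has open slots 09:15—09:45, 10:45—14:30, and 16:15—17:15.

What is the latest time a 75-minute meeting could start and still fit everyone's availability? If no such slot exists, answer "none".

Uma free within 09:00–17:30: 09:15–10:15, 11:00–14:00, 14:45–17:00.
Uma ∩ Farrukh: 11:00–11:15, 12:15–12:30, 12:45–14:00, 14:45–16:15.
Uma ∩ Farrukh ∩ Brynn: 11:00–11:15, 12:15–12:30, 12:45–14:00.
Windows ≥ 75 min: 12:45–14:00.
Latest start in the last window 12:45–14:00 is 14:00 − 75 min = 12:45.

12:45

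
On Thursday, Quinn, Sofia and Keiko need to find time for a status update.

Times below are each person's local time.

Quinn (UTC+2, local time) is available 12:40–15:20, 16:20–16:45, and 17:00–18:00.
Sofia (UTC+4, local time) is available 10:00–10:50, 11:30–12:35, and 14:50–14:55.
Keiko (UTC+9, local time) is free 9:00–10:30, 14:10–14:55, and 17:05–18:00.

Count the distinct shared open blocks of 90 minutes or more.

Quinn → UTC: 10:40–13:20, 14:20–14:45, 15:00–16:00.
Sofia → UTC: 06:00–06:50, 07:30–08:35, 10:50–10:55.
Keiko → UTC: 00:00–01:30, 05:10–05:55, 08:05–09:00.
Quinn ∩ Sofia: 10:50–10:55.
Quinn ∩ Sofia ∩ Keiko: (none).
Windows ≥ 90 min: (none).
That's 0 windows.

0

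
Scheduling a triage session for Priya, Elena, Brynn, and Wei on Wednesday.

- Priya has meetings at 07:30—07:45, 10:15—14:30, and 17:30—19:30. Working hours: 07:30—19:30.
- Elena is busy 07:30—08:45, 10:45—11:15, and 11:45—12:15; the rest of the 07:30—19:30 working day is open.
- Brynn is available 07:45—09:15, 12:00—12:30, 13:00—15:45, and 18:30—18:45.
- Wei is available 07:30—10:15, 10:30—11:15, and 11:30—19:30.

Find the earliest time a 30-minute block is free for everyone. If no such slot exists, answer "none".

Priya free within 07:30–19:30: 07:45–10:15, 14:30–17:30.
Elena free within 07:30–19:30: 08:45–10:45, 11:15–11:45, 12:15–19:30.
Priya ∩ Elena: 08:45–10:15, 14:30–17:30.
Priya ∩ Elena ∩ Brynn: 08:45–09:15, 14:30–15:45.
Priya ∩ Elena ∩ Brynn ∩ Wei: 08:45–09:15, 14:30–15:45.
Windows ≥ 30 min: 08:45–09:15, 14:30–15:45.
Earliest such window starts at 08:45.

08:45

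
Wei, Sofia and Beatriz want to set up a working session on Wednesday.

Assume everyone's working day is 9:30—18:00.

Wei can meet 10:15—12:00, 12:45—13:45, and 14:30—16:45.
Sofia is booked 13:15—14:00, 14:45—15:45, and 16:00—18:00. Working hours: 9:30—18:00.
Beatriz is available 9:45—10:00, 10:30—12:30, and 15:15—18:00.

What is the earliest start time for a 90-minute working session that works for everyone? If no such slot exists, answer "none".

Sofia free within 09:30–18:00: 09:30–13:15, 14:00–14:45, 15:45–16:00.
Wei ∩ Sofia: 10:15–12:00, 12:45–13:15, 14:30–14:45, 15:45–16:00.
Wei ∩ Sofia ∩ Beatriz: 10:30–12:00, 15:45–16:00.
Windows ≥ 90 min: 10:30–12:00.
Earliest such window starts at 10:30.

10:30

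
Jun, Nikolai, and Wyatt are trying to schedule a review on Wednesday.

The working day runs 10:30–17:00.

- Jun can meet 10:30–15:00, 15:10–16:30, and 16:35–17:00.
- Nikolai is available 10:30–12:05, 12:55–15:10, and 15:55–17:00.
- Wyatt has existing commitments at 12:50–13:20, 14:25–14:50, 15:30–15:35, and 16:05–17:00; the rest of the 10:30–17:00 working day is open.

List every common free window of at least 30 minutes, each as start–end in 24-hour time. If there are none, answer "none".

Wyatt free within 10:30–17:00: 10:30–12:50, 13:20–14:25, 14:50–15:30, 15:35–16:05.
Jun ∩ Nikolai: 10:30–12:05, 12:55–15:00, 15:55–16:30, 16:35–17:00.
Jun ∩ Nikolai ∩ Wyatt: 10:30–12:05, 13:20–14:25, 14:50–15:00, 15:55–16:05.
Windows ≥ 30 min: 10:30–12:05, 13:20–14:25.

10:30–12:05, 13:20–14:25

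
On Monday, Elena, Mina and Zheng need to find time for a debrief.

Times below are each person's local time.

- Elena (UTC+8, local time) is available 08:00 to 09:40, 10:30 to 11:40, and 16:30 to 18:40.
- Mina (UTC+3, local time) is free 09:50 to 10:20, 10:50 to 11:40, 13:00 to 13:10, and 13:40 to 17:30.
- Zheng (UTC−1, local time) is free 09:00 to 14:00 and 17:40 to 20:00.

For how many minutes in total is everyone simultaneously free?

Elena → UTC: 00:00–01:40, 02:30–03:40, 08:30–10:40.
Mina → UTC: 06:50–07:20, 07:50–08:40, 10:00–10:10, 10:40–14:30.
Zheng → UTC: 10:00–15:00, 18:40–21:00.
Elena ∩ Mina: 08:30–08:40, 10:00–10:10.
Elena ∩ Mina ∩ Zheng: 10:00–10:10.
Total common minutes: 10.

10 minutes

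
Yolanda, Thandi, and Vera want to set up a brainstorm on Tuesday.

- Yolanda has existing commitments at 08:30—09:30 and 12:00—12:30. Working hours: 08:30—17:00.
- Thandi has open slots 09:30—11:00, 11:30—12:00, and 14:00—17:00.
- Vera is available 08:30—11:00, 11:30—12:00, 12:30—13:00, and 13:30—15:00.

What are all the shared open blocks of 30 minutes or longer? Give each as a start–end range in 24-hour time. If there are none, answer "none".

09:30–11:00, 11:30–12:00, 14:00–15:00

Yolanda free within 08:30–17:00: 09:30–12:00, 12:30–17:00.
Yolanda ∩ Thandi: 09:30–11:00, 11:30–12:00, 14:00–17:00.
Yolanda ∩ Thandi ∩ Vera: 09:30–11:00, 11:30–12:00, 14:00–15:00.
Windows ≥ 30 min: 09:30–11:00, 11:30–12:00, 14:00–15:00.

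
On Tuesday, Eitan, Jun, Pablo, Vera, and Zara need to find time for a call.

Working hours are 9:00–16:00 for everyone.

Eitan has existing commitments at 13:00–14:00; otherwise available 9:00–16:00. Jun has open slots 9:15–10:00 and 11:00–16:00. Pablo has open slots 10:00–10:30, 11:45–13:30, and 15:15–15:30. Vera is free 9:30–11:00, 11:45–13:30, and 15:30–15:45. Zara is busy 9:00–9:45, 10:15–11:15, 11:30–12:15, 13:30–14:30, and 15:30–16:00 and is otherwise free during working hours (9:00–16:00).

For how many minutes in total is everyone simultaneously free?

Eitan free within 09:00–16:00: 09:00–13:00, 14:00–16:00.
Zara free within 09:00–16:00: 09:45–10:15, 11:15–11:30, 12:15–13:30, 14:30–15:30.
Eitan ∩ Jun: 09:15–10:00, 11:00–13:00, 14:00–16:00.
Eitan ∩ Jun ∩ Pablo: 11:45–13:00, 15:15–15:30.
Eitan ∩ Jun ∩ Pablo ∩ Vera: 11:45–13:00.
Eitan ∩ Jun ∩ Pablo ∩ Vera ∩ Zara: 12:15–13:00.
Total common minutes: 45.

45 minutes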